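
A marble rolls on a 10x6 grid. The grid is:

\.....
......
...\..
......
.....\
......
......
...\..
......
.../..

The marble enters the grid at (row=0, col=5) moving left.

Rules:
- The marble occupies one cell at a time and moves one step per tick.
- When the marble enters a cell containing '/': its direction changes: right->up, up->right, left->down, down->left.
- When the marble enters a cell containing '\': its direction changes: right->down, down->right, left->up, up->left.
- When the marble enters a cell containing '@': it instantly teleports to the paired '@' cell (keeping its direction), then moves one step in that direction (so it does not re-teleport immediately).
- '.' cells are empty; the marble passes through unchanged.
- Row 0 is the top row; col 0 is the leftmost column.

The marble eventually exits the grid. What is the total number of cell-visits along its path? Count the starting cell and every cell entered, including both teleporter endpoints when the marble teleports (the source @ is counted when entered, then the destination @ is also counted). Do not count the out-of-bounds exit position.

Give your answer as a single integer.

Step 1: enter (0,5), '.' pass, move left to (0,4)
Step 2: enter (0,4), '.' pass, move left to (0,3)
Step 3: enter (0,3), '.' pass, move left to (0,2)
Step 4: enter (0,2), '.' pass, move left to (0,1)
Step 5: enter (0,1), '.' pass, move left to (0,0)
Step 6: enter (0,0), '\' deflects left->up, move up to (-1,0)
Step 7: at (-1,0) — EXIT via top edge, pos 0
Path length (cell visits): 6

Answer: 6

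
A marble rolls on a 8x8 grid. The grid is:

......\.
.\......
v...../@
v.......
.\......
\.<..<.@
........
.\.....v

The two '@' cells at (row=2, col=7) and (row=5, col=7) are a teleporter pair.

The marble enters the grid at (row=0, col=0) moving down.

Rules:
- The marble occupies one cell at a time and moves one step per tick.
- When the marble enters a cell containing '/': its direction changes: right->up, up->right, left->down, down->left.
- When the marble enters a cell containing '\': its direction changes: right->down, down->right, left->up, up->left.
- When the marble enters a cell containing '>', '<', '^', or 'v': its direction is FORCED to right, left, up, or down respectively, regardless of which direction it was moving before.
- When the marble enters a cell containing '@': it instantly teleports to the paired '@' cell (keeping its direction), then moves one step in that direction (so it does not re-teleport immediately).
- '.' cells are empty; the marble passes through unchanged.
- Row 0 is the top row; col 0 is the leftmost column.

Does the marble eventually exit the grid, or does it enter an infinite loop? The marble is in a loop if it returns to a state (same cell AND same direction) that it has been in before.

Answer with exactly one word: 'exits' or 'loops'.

Step 1: enter (0,0), '.' pass, move down to (1,0)
Step 2: enter (1,0), '.' pass, move down to (2,0)
Step 3: enter (2,0), 'v' forces down->down, move down to (3,0)
Step 4: enter (3,0), 'v' forces down->down, move down to (4,0)
Step 5: enter (4,0), '.' pass, move down to (5,0)
Step 6: enter (5,0), '\' deflects down->right, move right to (5,1)
Step 7: enter (5,1), '.' pass, move right to (5,2)
Step 8: enter (5,2), '<' forces right->left, move left to (5,1)
Step 9: enter (5,1), '.' pass, move left to (5,0)
Step 10: enter (5,0), '\' deflects left->up, move up to (4,0)
Step 11: enter (4,0), '.' pass, move up to (3,0)
Step 12: enter (3,0), 'v' forces up->down, move down to (4,0)
Step 13: at (4,0) dir=down — LOOP DETECTED (seen before)

Answer: loops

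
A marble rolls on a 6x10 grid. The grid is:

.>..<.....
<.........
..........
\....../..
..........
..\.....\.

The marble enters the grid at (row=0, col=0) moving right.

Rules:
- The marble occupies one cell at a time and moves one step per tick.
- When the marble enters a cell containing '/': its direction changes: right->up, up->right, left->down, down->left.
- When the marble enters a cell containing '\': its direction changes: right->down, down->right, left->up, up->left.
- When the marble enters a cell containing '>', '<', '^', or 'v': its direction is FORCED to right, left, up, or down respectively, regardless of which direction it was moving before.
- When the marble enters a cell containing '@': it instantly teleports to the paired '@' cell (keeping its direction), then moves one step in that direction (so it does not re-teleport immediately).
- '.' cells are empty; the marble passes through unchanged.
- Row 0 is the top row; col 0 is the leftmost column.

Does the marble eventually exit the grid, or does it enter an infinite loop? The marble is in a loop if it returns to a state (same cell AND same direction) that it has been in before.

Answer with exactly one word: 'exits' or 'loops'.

Answer: loops

Derivation:
Step 1: enter (0,0), '.' pass, move right to (0,1)
Step 2: enter (0,1), '>' forces right->right, move right to (0,2)
Step 3: enter (0,2), '.' pass, move right to (0,3)
Step 4: enter (0,3), '.' pass, move right to (0,4)
Step 5: enter (0,4), '<' forces right->left, move left to (0,3)
Step 6: enter (0,3), '.' pass, move left to (0,2)
Step 7: enter (0,2), '.' pass, move left to (0,1)
Step 8: enter (0,1), '>' forces left->right, move right to (0,2)
Step 9: at (0,2) dir=right — LOOP DETECTED (seen before)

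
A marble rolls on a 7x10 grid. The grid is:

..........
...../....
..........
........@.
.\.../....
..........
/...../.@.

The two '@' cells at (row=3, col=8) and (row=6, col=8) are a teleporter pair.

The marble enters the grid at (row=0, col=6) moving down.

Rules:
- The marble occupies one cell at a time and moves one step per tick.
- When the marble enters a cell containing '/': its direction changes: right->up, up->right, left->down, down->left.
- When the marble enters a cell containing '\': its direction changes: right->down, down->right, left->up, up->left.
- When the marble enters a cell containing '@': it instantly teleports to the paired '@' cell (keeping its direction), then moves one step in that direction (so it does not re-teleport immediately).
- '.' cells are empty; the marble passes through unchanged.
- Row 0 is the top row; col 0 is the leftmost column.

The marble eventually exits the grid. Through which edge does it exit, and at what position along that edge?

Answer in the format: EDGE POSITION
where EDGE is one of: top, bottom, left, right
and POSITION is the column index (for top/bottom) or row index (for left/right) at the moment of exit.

Step 1: enter (0,6), '.' pass, move down to (1,6)
Step 2: enter (1,6), '.' pass, move down to (2,6)
Step 3: enter (2,6), '.' pass, move down to (3,6)
Step 4: enter (3,6), '.' pass, move down to (4,6)
Step 5: enter (4,6), '.' pass, move down to (5,6)
Step 6: enter (5,6), '.' pass, move down to (6,6)
Step 7: enter (6,6), '/' deflects down->left, move left to (6,5)
Step 8: enter (6,5), '.' pass, move left to (6,4)
Step 9: enter (6,4), '.' pass, move left to (6,3)
Step 10: enter (6,3), '.' pass, move left to (6,2)
Step 11: enter (6,2), '.' pass, move left to (6,1)
Step 12: enter (6,1), '.' pass, move left to (6,0)
Step 13: enter (6,0), '/' deflects left->down, move down to (7,0)
Step 14: at (7,0) — EXIT via bottom edge, pos 0

Answer: bottom 0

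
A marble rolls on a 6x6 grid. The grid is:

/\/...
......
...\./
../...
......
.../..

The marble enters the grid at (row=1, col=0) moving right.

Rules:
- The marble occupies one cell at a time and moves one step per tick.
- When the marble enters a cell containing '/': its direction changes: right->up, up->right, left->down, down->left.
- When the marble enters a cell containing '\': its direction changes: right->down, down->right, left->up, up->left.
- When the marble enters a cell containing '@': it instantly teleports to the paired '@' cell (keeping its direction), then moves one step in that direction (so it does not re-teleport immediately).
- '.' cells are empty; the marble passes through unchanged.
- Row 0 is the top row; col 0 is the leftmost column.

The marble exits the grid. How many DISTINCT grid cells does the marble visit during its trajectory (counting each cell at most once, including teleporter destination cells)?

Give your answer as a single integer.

Step 1: enter (1,0), '.' pass, move right to (1,1)
Step 2: enter (1,1), '.' pass, move right to (1,2)
Step 3: enter (1,2), '.' pass, move right to (1,3)
Step 4: enter (1,3), '.' pass, move right to (1,4)
Step 5: enter (1,4), '.' pass, move right to (1,5)
Step 6: enter (1,5), '.' pass, move right to (1,6)
Step 7: at (1,6) — EXIT via right edge, pos 1
Distinct cells visited: 6 (path length 6)

Answer: 6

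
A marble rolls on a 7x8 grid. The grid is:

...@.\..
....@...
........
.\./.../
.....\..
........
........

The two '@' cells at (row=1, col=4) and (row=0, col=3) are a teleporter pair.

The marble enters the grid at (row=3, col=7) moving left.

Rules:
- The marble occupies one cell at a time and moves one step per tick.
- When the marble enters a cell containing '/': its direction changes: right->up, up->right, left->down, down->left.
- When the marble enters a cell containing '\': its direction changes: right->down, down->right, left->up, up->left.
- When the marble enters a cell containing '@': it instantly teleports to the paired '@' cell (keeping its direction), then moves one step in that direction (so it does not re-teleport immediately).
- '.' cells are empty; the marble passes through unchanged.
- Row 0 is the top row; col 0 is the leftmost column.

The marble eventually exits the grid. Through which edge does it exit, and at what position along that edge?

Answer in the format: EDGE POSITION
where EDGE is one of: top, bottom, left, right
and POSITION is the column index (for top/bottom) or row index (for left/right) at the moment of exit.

Answer: bottom 7

Derivation:
Step 1: enter (3,7), '/' deflects left->down, move down to (4,7)
Step 2: enter (4,7), '.' pass, move down to (5,7)
Step 3: enter (5,7), '.' pass, move down to (6,7)
Step 4: enter (6,7), '.' pass, move down to (7,7)
Step 5: at (7,7) — EXIT via bottom edge, pos 7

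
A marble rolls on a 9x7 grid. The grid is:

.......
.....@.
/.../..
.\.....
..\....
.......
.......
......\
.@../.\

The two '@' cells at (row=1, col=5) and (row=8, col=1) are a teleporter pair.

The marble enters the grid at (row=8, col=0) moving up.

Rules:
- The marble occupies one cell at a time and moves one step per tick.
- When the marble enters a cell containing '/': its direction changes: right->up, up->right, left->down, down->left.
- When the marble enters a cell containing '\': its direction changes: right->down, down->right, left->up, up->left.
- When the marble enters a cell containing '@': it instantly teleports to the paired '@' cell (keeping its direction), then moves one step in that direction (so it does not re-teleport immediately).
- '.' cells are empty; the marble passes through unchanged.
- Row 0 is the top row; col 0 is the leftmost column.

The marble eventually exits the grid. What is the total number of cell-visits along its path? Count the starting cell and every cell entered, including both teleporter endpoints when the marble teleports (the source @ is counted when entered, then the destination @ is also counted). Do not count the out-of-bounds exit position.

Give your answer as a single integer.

Step 1: enter (8,0), '.' pass, move up to (7,0)
Step 2: enter (7,0), '.' pass, move up to (6,0)
Step 3: enter (6,0), '.' pass, move up to (5,0)
Step 4: enter (5,0), '.' pass, move up to (4,0)
Step 5: enter (4,0), '.' pass, move up to (3,0)
Step 6: enter (3,0), '.' pass, move up to (2,0)
Step 7: enter (2,0), '/' deflects up->right, move right to (2,1)
Step 8: enter (2,1), '.' pass, move right to (2,2)
Step 9: enter (2,2), '.' pass, move right to (2,3)
Step 10: enter (2,3), '.' pass, move right to (2,4)
Step 11: enter (2,4), '/' deflects right->up, move up to (1,4)
Step 12: enter (1,4), '.' pass, move up to (0,4)
Step 13: enter (0,4), '.' pass, move up to (-1,4)
Step 14: at (-1,4) — EXIT via top edge, pos 4
Path length (cell visits): 13

Answer: 13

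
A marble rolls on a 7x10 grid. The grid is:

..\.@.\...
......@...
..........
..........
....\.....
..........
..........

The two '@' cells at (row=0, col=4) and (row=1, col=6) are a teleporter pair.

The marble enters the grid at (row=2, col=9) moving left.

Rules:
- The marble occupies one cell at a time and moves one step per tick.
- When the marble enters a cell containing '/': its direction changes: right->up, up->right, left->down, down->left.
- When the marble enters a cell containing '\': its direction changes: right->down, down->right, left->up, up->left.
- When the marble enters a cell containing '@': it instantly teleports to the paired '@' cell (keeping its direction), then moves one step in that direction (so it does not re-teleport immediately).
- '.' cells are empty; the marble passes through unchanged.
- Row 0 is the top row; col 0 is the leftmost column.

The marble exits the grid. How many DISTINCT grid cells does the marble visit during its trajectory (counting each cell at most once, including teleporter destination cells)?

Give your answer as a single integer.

Answer: 10

Derivation:
Step 1: enter (2,9), '.' pass, move left to (2,8)
Step 2: enter (2,8), '.' pass, move left to (2,7)
Step 3: enter (2,7), '.' pass, move left to (2,6)
Step 4: enter (2,6), '.' pass, move left to (2,5)
Step 5: enter (2,5), '.' pass, move left to (2,4)
Step 6: enter (2,4), '.' pass, move left to (2,3)
Step 7: enter (2,3), '.' pass, move left to (2,2)
Step 8: enter (2,2), '.' pass, move left to (2,1)
Step 9: enter (2,1), '.' pass, move left to (2,0)
Step 10: enter (2,0), '.' pass, move left to (2,-1)
Step 11: at (2,-1) — EXIT via left edge, pos 2
Distinct cells visited: 10 (path length 10)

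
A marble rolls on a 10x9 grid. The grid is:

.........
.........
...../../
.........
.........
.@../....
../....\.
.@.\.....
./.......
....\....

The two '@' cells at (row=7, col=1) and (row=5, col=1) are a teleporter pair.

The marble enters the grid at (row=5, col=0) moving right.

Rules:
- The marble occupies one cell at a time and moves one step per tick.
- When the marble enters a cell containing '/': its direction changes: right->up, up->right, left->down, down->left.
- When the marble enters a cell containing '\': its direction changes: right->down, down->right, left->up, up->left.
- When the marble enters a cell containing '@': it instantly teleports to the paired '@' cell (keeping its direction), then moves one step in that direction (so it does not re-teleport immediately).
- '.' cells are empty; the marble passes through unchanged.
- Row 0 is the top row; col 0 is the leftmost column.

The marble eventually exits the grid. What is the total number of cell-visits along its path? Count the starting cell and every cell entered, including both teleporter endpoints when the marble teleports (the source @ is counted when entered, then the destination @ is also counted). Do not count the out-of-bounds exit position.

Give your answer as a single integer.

Answer: 7

Derivation:
Step 1: enter (5,0), '.' pass, move right to (5,1)
Step 2: enter (5,1), '@' teleport (5,1)->(7,1), also enter (7,1), move right to (7,2)
Step 3: enter (7,2), '.' pass, move right to (7,3)
Step 4: enter (7,3), '\' deflects right->down, move down to (8,3)
Step 5: enter (8,3), '.' pass, move down to (9,3)
Step 6: enter (9,3), '.' pass, move down to (10,3)
Step 7: at (10,3) — EXIT via bottom edge, pos 3
Path length (cell visits): 7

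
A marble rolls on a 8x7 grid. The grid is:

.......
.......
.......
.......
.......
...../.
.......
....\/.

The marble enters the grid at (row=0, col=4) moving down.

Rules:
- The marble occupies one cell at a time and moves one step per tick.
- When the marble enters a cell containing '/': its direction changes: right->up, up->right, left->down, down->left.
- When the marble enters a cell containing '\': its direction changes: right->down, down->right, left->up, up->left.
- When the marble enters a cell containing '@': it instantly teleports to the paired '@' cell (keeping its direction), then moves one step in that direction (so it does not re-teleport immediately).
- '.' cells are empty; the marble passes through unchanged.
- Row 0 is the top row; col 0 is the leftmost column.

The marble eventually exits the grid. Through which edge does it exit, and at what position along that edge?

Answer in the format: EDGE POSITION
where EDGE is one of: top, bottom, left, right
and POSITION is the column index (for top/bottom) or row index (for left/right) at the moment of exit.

Answer: right 5

Derivation:
Step 1: enter (0,4), '.' pass, move down to (1,4)
Step 2: enter (1,4), '.' pass, move down to (2,4)
Step 3: enter (2,4), '.' pass, move down to (3,4)
Step 4: enter (3,4), '.' pass, move down to (4,4)
Step 5: enter (4,4), '.' pass, move down to (5,4)
Step 6: enter (5,4), '.' pass, move down to (6,4)
Step 7: enter (6,4), '.' pass, move down to (7,4)
Step 8: enter (7,4), '\' deflects down->right, move right to (7,5)
Step 9: enter (7,5), '/' deflects right->up, move up to (6,5)
Step 10: enter (6,5), '.' pass, move up to (5,5)
Step 11: enter (5,5), '/' deflects up->right, move right to (5,6)
Step 12: enter (5,6), '.' pass, move right to (5,7)
Step 13: at (5,7) — EXIT via right edge, pos 5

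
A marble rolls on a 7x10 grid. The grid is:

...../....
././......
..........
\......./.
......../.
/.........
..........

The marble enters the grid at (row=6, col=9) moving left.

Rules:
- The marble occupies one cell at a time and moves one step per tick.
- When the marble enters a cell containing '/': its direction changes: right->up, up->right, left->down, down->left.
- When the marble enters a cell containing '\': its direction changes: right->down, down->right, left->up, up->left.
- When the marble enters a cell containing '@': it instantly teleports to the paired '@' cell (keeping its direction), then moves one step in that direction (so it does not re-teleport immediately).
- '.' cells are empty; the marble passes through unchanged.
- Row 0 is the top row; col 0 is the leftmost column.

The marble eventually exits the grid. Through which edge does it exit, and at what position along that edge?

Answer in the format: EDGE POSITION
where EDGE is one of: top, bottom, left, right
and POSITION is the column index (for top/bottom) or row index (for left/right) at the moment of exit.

Step 1: enter (6,9), '.' pass, move left to (6,8)
Step 2: enter (6,8), '.' pass, move left to (6,7)
Step 3: enter (6,7), '.' pass, move left to (6,6)
Step 4: enter (6,6), '.' pass, move left to (6,5)
Step 5: enter (6,5), '.' pass, move left to (6,4)
Step 6: enter (6,4), '.' pass, move left to (6,3)
Step 7: enter (6,3), '.' pass, move left to (6,2)
Step 8: enter (6,2), '.' pass, move left to (6,1)
Step 9: enter (6,1), '.' pass, move left to (6,0)
Step 10: enter (6,0), '.' pass, move left to (6,-1)
Step 11: at (6,-1) — EXIT via left edge, pos 6

Answer: left 6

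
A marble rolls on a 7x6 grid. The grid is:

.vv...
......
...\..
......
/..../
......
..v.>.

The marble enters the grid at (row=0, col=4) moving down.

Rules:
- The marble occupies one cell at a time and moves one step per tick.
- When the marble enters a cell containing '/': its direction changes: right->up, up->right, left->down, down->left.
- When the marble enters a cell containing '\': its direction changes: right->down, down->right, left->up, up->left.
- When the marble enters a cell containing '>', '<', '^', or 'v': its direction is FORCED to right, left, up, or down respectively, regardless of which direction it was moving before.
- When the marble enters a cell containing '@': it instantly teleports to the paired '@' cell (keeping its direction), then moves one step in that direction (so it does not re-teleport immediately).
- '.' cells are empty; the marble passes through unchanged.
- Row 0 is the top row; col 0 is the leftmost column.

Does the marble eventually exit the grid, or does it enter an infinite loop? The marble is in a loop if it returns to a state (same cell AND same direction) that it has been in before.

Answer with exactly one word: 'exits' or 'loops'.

Step 1: enter (0,4), '.' pass, move down to (1,4)
Step 2: enter (1,4), '.' pass, move down to (2,4)
Step 3: enter (2,4), '.' pass, move down to (3,4)
Step 4: enter (3,4), '.' pass, move down to (4,4)
Step 5: enter (4,4), '.' pass, move down to (5,4)
Step 6: enter (5,4), '.' pass, move down to (6,4)
Step 7: enter (6,4), '>' forces down->right, move right to (6,5)
Step 8: enter (6,5), '.' pass, move right to (6,6)
Step 9: at (6,6) — EXIT via right edge, pos 6

Answer: exits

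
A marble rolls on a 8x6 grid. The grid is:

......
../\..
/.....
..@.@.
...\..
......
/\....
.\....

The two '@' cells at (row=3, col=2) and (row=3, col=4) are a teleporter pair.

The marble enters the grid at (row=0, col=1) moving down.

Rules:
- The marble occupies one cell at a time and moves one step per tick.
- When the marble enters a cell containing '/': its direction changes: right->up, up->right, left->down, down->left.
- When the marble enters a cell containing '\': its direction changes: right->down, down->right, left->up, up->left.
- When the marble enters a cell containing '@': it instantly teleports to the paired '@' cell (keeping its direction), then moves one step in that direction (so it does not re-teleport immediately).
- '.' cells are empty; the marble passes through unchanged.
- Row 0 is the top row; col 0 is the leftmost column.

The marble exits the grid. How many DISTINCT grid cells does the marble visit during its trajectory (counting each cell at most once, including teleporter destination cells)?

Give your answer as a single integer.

Answer: 11

Derivation:
Step 1: enter (0,1), '.' pass, move down to (1,1)
Step 2: enter (1,1), '.' pass, move down to (2,1)
Step 3: enter (2,1), '.' pass, move down to (3,1)
Step 4: enter (3,1), '.' pass, move down to (4,1)
Step 5: enter (4,1), '.' pass, move down to (5,1)
Step 6: enter (5,1), '.' pass, move down to (6,1)
Step 7: enter (6,1), '\' deflects down->right, move right to (6,2)
Step 8: enter (6,2), '.' pass, move right to (6,3)
Step 9: enter (6,3), '.' pass, move right to (6,4)
Step 10: enter (6,4), '.' pass, move right to (6,5)
Step 11: enter (6,5), '.' pass, move right to (6,6)
Step 12: at (6,6) — EXIT via right edge, pos 6
Distinct cells visited: 11 (path length 11)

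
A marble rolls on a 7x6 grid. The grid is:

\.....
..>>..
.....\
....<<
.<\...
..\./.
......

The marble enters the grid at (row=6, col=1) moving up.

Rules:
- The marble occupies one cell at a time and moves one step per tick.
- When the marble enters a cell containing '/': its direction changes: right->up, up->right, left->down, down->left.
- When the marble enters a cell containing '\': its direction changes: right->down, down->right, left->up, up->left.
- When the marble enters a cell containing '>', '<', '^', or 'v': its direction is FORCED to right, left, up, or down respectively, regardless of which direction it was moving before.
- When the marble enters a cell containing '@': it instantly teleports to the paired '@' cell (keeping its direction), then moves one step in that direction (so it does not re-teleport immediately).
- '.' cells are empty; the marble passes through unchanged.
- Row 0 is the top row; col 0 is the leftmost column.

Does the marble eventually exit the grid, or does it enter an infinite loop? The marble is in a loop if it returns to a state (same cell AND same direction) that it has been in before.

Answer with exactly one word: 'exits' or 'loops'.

Answer: exits

Derivation:
Step 1: enter (6,1), '.' pass, move up to (5,1)
Step 2: enter (5,1), '.' pass, move up to (4,1)
Step 3: enter (4,1), '<' forces up->left, move left to (4,0)
Step 4: enter (4,0), '.' pass, move left to (4,-1)
Step 5: at (4,-1) — EXIT via left edge, pos 4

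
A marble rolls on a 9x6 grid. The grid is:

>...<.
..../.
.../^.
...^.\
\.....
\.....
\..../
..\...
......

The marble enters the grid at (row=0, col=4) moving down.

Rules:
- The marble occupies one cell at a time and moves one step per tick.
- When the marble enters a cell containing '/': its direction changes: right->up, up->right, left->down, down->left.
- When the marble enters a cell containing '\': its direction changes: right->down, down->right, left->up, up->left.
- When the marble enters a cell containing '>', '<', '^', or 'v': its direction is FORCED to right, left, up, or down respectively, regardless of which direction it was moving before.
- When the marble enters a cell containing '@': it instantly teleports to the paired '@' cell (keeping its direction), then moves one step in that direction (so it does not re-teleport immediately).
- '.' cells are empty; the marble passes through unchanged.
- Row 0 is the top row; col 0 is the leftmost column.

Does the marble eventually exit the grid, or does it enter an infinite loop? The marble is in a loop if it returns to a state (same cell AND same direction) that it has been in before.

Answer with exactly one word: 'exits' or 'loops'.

Answer: loops

Derivation:
Step 1: enter (0,4), '<' forces down->left, move left to (0,3)
Step 2: enter (0,3), '.' pass, move left to (0,2)
Step 3: enter (0,2), '.' pass, move left to (0,1)
Step 4: enter (0,1), '.' pass, move left to (0,0)
Step 5: enter (0,0), '>' forces left->right, move right to (0,1)
Step 6: enter (0,1), '.' pass, move right to (0,2)
Step 7: enter (0,2), '.' pass, move right to (0,3)
Step 8: enter (0,3), '.' pass, move right to (0,4)
Step 9: enter (0,4), '<' forces right->left, move left to (0,3)
Step 10: at (0,3) dir=left — LOOP DETECTED (seen before)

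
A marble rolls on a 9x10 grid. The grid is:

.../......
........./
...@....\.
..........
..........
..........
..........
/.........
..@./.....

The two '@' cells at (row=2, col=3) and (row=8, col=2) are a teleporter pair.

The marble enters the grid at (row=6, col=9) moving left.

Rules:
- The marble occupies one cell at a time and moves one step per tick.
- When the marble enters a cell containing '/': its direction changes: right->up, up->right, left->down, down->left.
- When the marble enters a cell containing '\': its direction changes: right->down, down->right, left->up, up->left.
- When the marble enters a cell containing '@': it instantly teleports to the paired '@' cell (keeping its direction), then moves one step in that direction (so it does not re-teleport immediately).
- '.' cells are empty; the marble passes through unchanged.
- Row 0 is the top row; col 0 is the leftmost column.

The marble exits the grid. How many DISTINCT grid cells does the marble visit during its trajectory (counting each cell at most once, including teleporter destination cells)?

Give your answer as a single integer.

Step 1: enter (6,9), '.' pass, move left to (6,8)
Step 2: enter (6,8), '.' pass, move left to (6,7)
Step 3: enter (6,7), '.' pass, move left to (6,6)
Step 4: enter (6,6), '.' pass, move left to (6,5)
Step 5: enter (6,5), '.' pass, move left to (6,4)
Step 6: enter (6,4), '.' pass, move left to (6,3)
Step 7: enter (6,3), '.' pass, move left to (6,2)
Step 8: enter (6,2), '.' pass, move left to (6,1)
Step 9: enter (6,1), '.' pass, move left to (6,0)
Step 10: enter (6,0), '.' pass, move left to (6,-1)
Step 11: at (6,-1) — EXIT via left edge, pos 6
Distinct cells visited: 10 (path length 10)

Answer: 10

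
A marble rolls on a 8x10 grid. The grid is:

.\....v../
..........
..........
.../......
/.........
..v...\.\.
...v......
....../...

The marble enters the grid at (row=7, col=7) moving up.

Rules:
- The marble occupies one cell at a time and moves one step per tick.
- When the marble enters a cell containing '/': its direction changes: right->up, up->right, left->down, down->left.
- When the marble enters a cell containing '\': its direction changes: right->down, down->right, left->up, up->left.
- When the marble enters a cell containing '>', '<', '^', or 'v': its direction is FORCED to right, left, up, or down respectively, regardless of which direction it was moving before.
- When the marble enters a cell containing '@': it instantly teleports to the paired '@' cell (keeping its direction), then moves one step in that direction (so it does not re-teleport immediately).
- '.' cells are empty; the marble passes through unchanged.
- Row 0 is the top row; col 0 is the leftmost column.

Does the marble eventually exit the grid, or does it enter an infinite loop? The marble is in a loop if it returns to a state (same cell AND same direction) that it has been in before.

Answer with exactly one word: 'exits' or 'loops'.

Answer: exits

Derivation:
Step 1: enter (7,7), '.' pass, move up to (6,7)
Step 2: enter (6,7), '.' pass, move up to (5,7)
Step 3: enter (5,7), '.' pass, move up to (4,7)
Step 4: enter (4,7), '.' pass, move up to (3,7)
Step 5: enter (3,7), '.' pass, move up to (2,7)
Step 6: enter (2,7), '.' pass, move up to (1,7)
Step 7: enter (1,7), '.' pass, move up to (0,7)
Step 8: enter (0,7), '.' pass, move up to (-1,7)
Step 9: at (-1,7) — EXIT via top edge, pos 7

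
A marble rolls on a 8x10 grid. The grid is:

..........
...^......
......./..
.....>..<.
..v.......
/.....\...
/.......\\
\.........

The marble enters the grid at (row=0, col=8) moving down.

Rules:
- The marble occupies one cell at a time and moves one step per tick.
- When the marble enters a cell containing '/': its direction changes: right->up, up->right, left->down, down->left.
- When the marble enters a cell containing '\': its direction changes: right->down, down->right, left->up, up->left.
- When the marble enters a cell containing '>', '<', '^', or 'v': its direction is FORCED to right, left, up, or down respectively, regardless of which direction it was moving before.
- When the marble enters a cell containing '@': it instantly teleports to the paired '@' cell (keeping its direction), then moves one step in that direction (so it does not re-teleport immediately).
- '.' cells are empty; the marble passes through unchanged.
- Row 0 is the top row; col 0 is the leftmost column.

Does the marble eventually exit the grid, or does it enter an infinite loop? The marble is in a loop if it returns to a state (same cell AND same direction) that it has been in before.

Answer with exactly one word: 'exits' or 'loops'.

Answer: loops

Derivation:
Step 1: enter (0,8), '.' pass, move down to (1,8)
Step 2: enter (1,8), '.' pass, move down to (2,8)
Step 3: enter (2,8), '.' pass, move down to (3,8)
Step 4: enter (3,8), '<' forces down->left, move left to (3,7)
Step 5: enter (3,7), '.' pass, move left to (3,6)
Step 6: enter (3,6), '.' pass, move left to (3,5)
Step 7: enter (3,5), '>' forces left->right, move right to (3,6)
Step 8: enter (3,6), '.' pass, move right to (3,7)
Step 9: enter (3,7), '.' pass, move right to (3,8)
Step 10: enter (3,8), '<' forces right->left, move left to (3,7)
Step 11: at (3,7) dir=left — LOOP DETECTED (seen before)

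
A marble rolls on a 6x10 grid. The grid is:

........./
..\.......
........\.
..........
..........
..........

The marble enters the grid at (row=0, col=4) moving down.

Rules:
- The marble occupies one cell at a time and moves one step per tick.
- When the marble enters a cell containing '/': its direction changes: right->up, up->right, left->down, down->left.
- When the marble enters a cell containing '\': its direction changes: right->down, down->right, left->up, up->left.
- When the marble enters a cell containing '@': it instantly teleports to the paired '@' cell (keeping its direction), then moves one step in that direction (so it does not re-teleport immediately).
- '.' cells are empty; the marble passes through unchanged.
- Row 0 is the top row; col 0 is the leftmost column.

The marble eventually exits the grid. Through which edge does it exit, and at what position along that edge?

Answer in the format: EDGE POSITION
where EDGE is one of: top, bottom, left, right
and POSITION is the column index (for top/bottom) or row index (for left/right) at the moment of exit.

Answer: bottom 4

Derivation:
Step 1: enter (0,4), '.' pass, move down to (1,4)
Step 2: enter (1,4), '.' pass, move down to (2,4)
Step 3: enter (2,4), '.' pass, move down to (3,4)
Step 4: enter (3,4), '.' pass, move down to (4,4)
Step 5: enter (4,4), '.' pass, move down to (5,4)
Step 6: enter (5,4), '.' pass, move down to (6,4)
Step 7: at (6,4) — EXIT via bottom edge, pos 4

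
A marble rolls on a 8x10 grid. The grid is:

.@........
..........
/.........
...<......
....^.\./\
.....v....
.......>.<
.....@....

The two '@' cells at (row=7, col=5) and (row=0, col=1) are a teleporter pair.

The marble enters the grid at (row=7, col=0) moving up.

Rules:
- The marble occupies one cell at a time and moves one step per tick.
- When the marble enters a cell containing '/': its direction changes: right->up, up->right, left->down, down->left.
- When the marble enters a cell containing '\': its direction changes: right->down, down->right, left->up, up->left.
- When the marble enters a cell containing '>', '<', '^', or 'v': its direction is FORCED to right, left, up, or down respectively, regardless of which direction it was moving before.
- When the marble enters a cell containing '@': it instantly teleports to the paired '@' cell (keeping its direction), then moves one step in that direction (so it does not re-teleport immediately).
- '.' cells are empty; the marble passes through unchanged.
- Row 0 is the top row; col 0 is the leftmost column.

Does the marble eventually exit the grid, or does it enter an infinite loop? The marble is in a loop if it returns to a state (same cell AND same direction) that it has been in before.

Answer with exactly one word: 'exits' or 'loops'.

Answer: exits

Derivation:
Step 1: enter (7,0), '.' pass, move up to (6,0)
Step 2: enter (6,0), '.' pass, move up to (5,0)
Step 3: enter (5,0), '.' pass, move up to (4,0)
Step 4: enter (4,0), '.' pass, move up to (3,0)
Step 5: enter (3,0), '.' pass, move up to (2,0)
Step 6: enter (2,0), '/' deflects up->right, move right to (2,1)
Step 7: enter (2,1), '.' pass, move right to (2,2)
Step 8: enter (2,2), '.' pass, move right to (2,3)
Step 9: enter (2,3), '.' pass, move right to (2,4)
Step 10: enter (2,4), '.' pass, move right to (2,5)
Step 11: enter (2,5), '.' pass, move right to (2,6)
Step 12: enter (2,6), '.' pass, move right to (2,7)
Step 13: enter (2,7), '.' pass, move right to (2,8)
Step 14: enter (2,8), '.' pass, move right to (2,9)
Step 15: enter (2,9), '.' pass, move right to (2,10)
Step 16: at (2,10) — EXIT via right edge, pos 2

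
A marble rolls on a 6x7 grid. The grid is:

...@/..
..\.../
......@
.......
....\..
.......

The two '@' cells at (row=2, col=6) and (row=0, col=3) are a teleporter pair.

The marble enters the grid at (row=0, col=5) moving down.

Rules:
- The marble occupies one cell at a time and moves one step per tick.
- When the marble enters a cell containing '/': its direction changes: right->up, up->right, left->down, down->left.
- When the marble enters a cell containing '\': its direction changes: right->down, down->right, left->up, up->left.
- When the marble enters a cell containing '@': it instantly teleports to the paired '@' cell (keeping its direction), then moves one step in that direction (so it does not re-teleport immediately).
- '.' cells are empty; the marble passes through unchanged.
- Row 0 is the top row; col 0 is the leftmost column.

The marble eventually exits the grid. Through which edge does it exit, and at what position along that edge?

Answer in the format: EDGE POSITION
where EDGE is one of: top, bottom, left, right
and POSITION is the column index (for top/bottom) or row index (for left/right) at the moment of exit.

Answer: bottom 5

Derivation:
Step 1: enter (0,5), '.' pass, move down to (1,5)
Step 2: enter (1,5), '.' pass, move down to (2,5)
Step 3: enter (2,5), '.' pass, move down to (3,5)
Step 4: enter (3,5), '.' pass, move down to (4,5)
Step 5: enter (4,5), '.' pass, move down to (5,5)
Step 6: enter (5,5), '.' pass, move down to (6,5)
Step 7: at (6,5) — EXIT via bottom edge, pos 5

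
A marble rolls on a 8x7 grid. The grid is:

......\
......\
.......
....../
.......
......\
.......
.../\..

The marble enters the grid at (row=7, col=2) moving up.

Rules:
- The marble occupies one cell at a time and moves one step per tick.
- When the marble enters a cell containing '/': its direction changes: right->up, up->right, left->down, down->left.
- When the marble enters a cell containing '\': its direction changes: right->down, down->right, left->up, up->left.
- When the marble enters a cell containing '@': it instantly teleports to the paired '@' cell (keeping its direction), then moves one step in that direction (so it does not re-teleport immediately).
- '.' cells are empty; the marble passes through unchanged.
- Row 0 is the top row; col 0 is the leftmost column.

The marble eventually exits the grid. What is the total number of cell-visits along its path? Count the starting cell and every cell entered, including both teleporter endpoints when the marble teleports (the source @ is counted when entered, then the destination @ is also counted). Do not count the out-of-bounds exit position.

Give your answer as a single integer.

Step 1: enter (7,2), '.' pass, move up to (6,2)
Step 2: enter (6,2), '.' pass, move up to (5,2)
Step 3: enter (5,2), '.' pass, move up to (4,2)
Step 4: enter (4,2), '.' pass, move up to (3,2)
Step 5: enter (3,2), '.' pass, move up to (2,2)
Step 6: enter (2,2), '.' pass, move up to (1,2)
Step 7: enter (1,2), '.' pass, move up to (0,2)
Step 8: enter (0,2), '.' pass, move up to (-1,2)
Step 9: at (-1,2) — EXIT via top edge, pos 2
Path length (cell visits): 8

Answer: 8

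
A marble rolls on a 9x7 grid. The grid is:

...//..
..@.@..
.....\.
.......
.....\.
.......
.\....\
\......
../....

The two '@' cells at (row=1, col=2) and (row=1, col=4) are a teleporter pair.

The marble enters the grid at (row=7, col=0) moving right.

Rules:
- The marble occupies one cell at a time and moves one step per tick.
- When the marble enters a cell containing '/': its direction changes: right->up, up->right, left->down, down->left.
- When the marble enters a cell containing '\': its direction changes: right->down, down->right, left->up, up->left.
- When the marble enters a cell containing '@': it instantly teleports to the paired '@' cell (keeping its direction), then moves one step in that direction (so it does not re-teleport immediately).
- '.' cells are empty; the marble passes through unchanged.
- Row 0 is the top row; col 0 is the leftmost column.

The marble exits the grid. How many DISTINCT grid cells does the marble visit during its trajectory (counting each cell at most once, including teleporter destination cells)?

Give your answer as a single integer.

Step 1: enter (7,0), '\' deflects right->down, move down to (8,0)
Step 2: enter (8,0), '.' pass, move down to (9,0)
Step 3: at (9,0) — EXIT via bottom edge, pos 0
Distinct cells visited: 2 (path length 2)

Answer: 2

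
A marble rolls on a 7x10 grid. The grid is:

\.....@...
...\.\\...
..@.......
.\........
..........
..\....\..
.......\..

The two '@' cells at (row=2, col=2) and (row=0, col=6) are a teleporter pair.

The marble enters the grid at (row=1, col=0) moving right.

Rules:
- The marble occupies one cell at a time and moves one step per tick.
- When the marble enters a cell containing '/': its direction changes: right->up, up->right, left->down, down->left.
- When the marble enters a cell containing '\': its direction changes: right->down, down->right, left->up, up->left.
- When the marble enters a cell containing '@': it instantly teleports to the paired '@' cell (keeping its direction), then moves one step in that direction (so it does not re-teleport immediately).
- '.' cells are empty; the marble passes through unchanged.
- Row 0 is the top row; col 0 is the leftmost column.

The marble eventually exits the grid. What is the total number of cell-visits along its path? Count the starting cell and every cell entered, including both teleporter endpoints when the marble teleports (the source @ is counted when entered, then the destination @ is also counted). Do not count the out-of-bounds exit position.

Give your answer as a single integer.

Step 1: enter (1,0), '.' pass, move right to (1,1)
Step 2: enter (1,1), '.' pass, move right to (1,2)
Step 3: enter (1,2), '.' pass, move right to (1,3)
Step 4: enter (1,3), '\' deflects right->down, move down to (2,3)
Step 5: enter (2,3), '.' pass, move down to (3,3)
Step 6: enter (3,3), '.' pass, move down to (4,3)
Step 7: enter (4,3), '.' pass, move down to (5,3)
Step 8: enter (5,3), '.' pass, move down to (6,3)
Step 9: enter (6,3), '.' pass, move down to (7,3)
Step 10: at (7,3) — EXIT via bottom edge, pos 3
Path length (cell visits): 9

Answer: 9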